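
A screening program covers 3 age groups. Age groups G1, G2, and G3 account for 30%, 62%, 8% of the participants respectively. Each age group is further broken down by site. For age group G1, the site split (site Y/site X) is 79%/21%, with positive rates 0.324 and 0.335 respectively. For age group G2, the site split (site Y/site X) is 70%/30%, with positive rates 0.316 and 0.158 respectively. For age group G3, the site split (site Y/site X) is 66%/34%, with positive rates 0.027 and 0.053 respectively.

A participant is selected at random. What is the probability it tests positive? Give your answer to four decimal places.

P(T|G1) = 0.79·0.324 + 0.21·0.335 = 0.25596 + 0.07035 = 0.32631
P(T|G2) = 0.7·0.316 + 0.3·0.158 = 0.2212 + 0.0474 = 0.2686
P(T|G3) = 0.66·0.027 + 0.34·0.053 = 0.01782 + 0.01802 = 0.03584
By total probability over the outer partition,
P(T) = 0.3·0.32631 + 0.62·0.2686 + 0.08·0.03584
      = 0.097893 + 0.166532 + 0.0028672 = 0.2672922

0.2673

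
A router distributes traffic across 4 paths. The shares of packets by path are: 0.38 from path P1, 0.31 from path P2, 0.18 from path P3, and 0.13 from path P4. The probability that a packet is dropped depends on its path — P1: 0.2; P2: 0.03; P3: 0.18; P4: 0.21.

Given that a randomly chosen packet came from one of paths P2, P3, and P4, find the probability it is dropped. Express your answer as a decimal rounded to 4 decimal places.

Let S = {P2, P3, P4}.
P(S) = 0.31 + 0.18 + 0.13 = 0.62.
P(L ∩ S) = 0.03·0.31 + 0.18·0.18 + 0.21·0.13 = 0.0093 + 0.0324 + 0.0273 = 0.069.
P(L | S) = 0.069 / 0.62 = 0.111290…

0.1113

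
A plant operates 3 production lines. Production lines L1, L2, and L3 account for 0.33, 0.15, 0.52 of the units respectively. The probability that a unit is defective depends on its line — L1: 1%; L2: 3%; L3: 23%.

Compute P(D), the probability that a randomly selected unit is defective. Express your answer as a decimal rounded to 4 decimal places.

0.1274

By the law of total probability,
P(D) = P(D|L1)·P(L1) + P(D|L2)·P(L2) + P(D|L3)·P(L3)
      = 0.01·0.33 + 0.03·0.15 + 0.23·0.52
      = 0.0033 + 0.0045 + 0.1196 = 0.1274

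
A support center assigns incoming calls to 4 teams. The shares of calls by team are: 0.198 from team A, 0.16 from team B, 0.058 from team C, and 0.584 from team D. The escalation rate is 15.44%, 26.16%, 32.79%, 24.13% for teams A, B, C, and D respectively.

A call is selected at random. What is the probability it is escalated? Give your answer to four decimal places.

By the law of total probability,
P(E) = P(E|A)·P(A) + P(E|B)·P(B) + P(E|C)·P(C) + P(E|D)·P(D)
      = 0.1544·0.198 + 0.2616·0.16 + 0.3279·0.058 + 0.2413·0.584
      = 0.0305712 + 0.041856 + 0.0190182 + 0.1409192 = 0.2323646

P(E) ≈ 0.2324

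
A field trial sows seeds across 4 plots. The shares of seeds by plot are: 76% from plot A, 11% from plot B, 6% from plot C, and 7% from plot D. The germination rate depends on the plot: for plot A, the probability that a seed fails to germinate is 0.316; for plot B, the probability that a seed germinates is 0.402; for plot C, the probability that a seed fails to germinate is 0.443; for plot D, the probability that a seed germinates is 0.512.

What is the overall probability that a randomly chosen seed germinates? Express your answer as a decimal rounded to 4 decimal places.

P(G|A) = 1 − 0.316 = 0.684.
P(G|C) = 1 − 0.443 = 0.557.
By the law of total probability,
P(G) = P(G|A)·P(A) + P(G|B)·P(B) + P(G|C)·P(C) + P(G|D)·P(D)
      = 0.684·0.76 + 0.402·0.11 + 0.557·0.06 + 0.512·0.07
      = 0.51984 + 0.04422 + 0.03342 + 0.03584 = 0.63332

0.6333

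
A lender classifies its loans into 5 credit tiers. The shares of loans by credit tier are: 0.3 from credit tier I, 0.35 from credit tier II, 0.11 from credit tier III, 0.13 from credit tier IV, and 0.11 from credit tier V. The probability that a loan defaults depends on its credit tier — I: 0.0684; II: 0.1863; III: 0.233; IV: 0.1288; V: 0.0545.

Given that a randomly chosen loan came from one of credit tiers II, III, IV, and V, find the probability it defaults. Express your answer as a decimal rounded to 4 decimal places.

P(D|S) ≈ 0.1622

Let S = {II, III, IV, V}.
P(S) = 0.35 + 0.11 + 0.13 + 0.11 = 0.7.
P(D ∩ S) = 0.1863·0.35 + 0.233·0.11 + 0.1288·0.13 + 0.0545·0.11 = 0.065205 + 0.02563 + 0.016744 + 0.005995 = 0.113574.
P(D | S) = 0.113574 / 0.7 = 0.162249…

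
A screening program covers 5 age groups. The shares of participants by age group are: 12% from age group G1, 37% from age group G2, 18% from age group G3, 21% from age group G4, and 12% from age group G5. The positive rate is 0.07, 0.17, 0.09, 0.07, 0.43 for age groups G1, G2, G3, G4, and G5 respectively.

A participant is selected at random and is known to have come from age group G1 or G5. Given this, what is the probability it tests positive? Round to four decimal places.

P(T|S) ≈ 0.2500

Let S = {G1, G5}.
P(S) = 0.12 + 0.12 = 0.24.
P(T ∩ S) = 0.07·0.12 + 0.43·0.12 = 0.0084 + 0.0516 = 0.06.
P(T | S) = 0.06 / 0.24 = 0.250000…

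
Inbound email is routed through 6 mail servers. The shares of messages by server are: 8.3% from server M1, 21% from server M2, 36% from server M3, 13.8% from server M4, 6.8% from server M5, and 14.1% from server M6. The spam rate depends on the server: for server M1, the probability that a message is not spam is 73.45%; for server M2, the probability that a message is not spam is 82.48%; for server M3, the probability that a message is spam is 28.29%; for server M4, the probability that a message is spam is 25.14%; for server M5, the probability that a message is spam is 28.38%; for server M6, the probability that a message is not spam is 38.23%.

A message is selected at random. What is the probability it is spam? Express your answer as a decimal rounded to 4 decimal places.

P(S|M1) = 1 − 0.7345 = 0.2655.
P(S|M2) = 1 − 0.8248 = 0.1752.
P(S|M6) = 1 − 0.3823 = 0.6177.
P(S) = P(S|M1)·P(M1) + P(S|M2)·P(M2) + P(S|M3)·P(M3) + P(S|M4)·P(M4) + P(S|M5)·P(M5) + P(S|M6)·P(M6)
      = 0.2655·0.083 + 0.1752·0.21 + 0.2829·0.36 + 0.2514·0.138 + 0.2838·0.068 + 0.6177·0.141
      = 0.0220365 + 0.036792 + 0.101844 + 0.0346932 + 0.0192984 + 0.0870957 = 0.3017598

P(S) ≈ 0.3018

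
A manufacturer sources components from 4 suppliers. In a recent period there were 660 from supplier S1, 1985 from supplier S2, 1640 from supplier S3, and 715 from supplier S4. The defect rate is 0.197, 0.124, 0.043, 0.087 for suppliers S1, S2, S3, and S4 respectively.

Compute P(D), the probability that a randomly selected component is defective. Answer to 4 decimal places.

0.1018

Total: 660 + 1985 + 1640 + 715 = 5000.
P(S1) = 660/5000 = 0.132. P(S2) = 1985/5000 = 0.397. P(S3) = 1640/5000 = 0.328. P(S4) = 715/5000 = 0.143.
P(D) = P(D|S1)·P(S1) + P(D|S2)·P(S2) + P(D|S3)·P(S3) + P(D|S4)·P(S4)
      = 0.197·0.132 + 0.124·0.397 + 0.043·0.328 + 0.087·0.143
      = 0.026004 + 0.049228 + 0.014104 + 0.012441 = 0.101777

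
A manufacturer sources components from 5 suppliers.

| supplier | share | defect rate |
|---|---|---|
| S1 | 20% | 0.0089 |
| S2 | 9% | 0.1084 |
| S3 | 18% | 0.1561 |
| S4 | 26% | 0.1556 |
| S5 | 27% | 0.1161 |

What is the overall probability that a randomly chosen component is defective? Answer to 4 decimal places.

By the law of total probability,
P(D) = P(D|S1)·P(S1) + P(D|S2)·P(S2) + P(D|S3)·P(S3) + P(D|S4)·P(S4) + P(D|S5)·P(S5)
      = 0.0089·0.2 + 0.1084·0.09 + 0.1561·0.18 + 0.1556·0.26 + 0.1161·0.27
      = 0.00178 + 0.009756 + 0.028098 + 0.040456 + 0.031347 = 0.111437

0.1114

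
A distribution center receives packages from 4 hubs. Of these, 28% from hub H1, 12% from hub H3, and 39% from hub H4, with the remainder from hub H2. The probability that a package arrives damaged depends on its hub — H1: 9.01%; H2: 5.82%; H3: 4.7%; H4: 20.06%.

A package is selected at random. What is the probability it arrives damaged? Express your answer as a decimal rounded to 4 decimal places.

P(H2) = 1 − (0.28 + 0.12 + 0.39) = 0.21.
By the law of total probability,
P(D) = P(D|H1)·P(H1) + P(D|H2)·P(H2) + P(D|H3)·P(H3) + P(D|H4)·P(H4)
      = 0.0901·0.28 + 0.0582·0.21 + 0.047·0.12 + 0.2006·0.39
      = 0.025228 + 0.012222 + 0.00564 + 0.078234 = 0.121324

0.1213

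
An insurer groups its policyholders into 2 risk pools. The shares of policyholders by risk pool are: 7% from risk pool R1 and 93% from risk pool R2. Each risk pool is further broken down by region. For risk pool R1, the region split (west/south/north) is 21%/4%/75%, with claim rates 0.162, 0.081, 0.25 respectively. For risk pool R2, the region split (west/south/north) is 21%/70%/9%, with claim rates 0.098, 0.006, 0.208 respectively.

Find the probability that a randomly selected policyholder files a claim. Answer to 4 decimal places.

P(C) ≈ 0.0562

P(C|R1) = 0.21·0.162 + 0.04·0.081 + 0.75·0.25 = 0.03402 + 0.00324 + 0.1875 = 0.22476
P(C|R2) = 0.21·0.098 + 0.7·0.006 + 0.09·0.208 = 0.02058 + 0.0042 + 0.01872 = 0.0435
Then overall,
P(C) = 0.07·0.22476 + 0.93·0.0435
      = 0.0157332 + 0.040455 = 0.0561882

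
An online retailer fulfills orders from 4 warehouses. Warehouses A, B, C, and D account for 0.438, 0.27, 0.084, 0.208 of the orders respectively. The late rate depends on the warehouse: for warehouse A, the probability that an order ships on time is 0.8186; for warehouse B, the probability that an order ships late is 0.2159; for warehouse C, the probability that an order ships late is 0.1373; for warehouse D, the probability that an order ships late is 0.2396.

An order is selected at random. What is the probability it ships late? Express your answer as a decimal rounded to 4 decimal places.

P(L) ≈ 0.1991

P(L|A) = 1 − 0.8186 = 0.1814.
Summing over the partition,
P(L) = P(L|A)·P(A) + P(L|B)·P(B) + P(L|C)·P(C) + P(L|D)·P(D)
      = 0.1814·0.438 + 0.2159·0.27 + 0.1373·0.084 + 0.2396·0.208
      = 0.0794532 + 0.058293 + 0.0115332 + 0.0498368 = 0.1991162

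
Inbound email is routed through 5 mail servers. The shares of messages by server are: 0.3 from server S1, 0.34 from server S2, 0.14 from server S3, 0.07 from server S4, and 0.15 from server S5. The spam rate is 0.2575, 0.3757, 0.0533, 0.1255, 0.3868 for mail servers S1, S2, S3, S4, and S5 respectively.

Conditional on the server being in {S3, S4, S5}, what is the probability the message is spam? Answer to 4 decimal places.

P(S|J) ≈ 0.2063

Let J = {S3, S4, S5}.
P(J) = 0.14 + 0.07 + 0.15 = 0.36.
P(S ∩ J) = 0.0533·0.14 + 0.1255·0.07 + 0.3868·0.15 = 0.007462 + 0.008785 + 0.05802 = 0.074267.
P(S | J) = 0.074267 / 0.36 = 0.206297…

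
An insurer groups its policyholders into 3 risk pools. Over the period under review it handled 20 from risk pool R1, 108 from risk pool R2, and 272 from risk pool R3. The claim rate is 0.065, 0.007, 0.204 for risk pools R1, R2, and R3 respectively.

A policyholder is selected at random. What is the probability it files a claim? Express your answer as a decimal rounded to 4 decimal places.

Total: 20 + 108 + 272 = 400.
P(R1) = 20/400 = 0.05. P(R2) = 108/400 = 0.27. P(R3) = 272/400 = 0.68.
Using total probability over the partition,
P(C) = P(C|R1)·P(R1) + P(C|R2)·P(R2) + P(C|R3)·P(R3)
      = 0.065·0.05 + 0.007·0.27 + 0.204·0.68
      = 0.00325 + 0.00189 + 0.13872 = 0.14386

P(C) ≈ 0.1439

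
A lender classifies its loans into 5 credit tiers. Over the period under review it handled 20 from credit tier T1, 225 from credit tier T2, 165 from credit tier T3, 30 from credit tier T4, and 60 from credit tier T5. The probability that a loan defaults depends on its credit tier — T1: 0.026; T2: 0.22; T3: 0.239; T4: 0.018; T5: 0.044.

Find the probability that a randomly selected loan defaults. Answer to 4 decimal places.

Total: 20 + 225 + 165 + 30 + 60 = 500.
P(T1) = 20/500 = 0.04. P(T2) = 225/500 = 0.45. P(T3) = 165/500 = 0.33. P(T4) = 30/500 = 0.06. P(T5) = 60/500 = 0.12.
P(D) = P(D|T1)·P(T1) + P(D|T2)·P(T2) + P(D|T3)·P(T3) + P(D|T4)·P(T4) + P(D|T5)·P(T5)
      = 0.026·0.04 + 0.22·0.45 + 0.239·0.33 + 0.018·0.06 + 0.044·0.12
      = 0.00104 + 0.099 + 0.07887 + 0.00108 + 0.00528 = 0.18527

0.1853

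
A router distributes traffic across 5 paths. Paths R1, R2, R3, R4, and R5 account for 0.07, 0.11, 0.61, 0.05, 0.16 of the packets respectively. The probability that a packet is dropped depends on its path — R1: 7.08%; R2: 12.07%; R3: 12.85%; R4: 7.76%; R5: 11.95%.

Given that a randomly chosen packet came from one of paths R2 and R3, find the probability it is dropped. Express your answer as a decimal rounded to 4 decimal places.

Let S = {R2, R3}.
P(S) = 0.11 + 0.61 = 0.72.
P(L ∩ S) = 0.1207·0.11 + 0.1285·0.61 = 0.013277 + 0.078385 = 0.091662.
P(L | S) = 0.091662 / 0.72 = 0.127308…

0.1273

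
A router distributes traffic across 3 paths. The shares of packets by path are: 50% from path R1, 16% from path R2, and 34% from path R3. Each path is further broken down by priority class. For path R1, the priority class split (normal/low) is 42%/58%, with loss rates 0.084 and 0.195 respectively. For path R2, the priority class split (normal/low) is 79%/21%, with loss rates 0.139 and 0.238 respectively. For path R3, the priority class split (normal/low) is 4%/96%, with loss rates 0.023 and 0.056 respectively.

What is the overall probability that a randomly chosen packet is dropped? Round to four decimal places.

P(L|R1) = 0.42·0.084 + 0.58·0.195 = 0.03528 + 0.1131 = 0.14838
P(L|R2) = 0.79·0.139 + 0.21·0.238 = 0.10981 + 0.04998 = 0.15979
P(L|R3) = 0.04·0.023 + 0.96·0.056 = 0.00092 + 0.05376 = 0.05468
By total probability over the outer partition,
P(L) = 0.5·0.14838 + 0.16·0.15979 + 0.34·0.05468
      = 0.07419 + 0.0255664 + 0.0185912 = 0.1183476

P(L) ≈ 0.1183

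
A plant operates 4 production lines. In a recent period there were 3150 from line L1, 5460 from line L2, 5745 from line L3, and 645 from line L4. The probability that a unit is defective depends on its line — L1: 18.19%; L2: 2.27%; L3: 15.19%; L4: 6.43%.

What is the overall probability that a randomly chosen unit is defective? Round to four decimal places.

Total: 3150 + 5460 + 5745 + 645 = 15000.
P(L1) = 3150/15000 = 0.21. P(L2) = 5460/15000 = 0.364. P(L3) = 5745/15000 = 0.383. P(L4) = 645/15000 = 0.043.
By the law of total probability,
P(D) = P(D|L1)·P(L1) + P(D|L2)·P(L2) + P(D|L3)·P(L3) + P(D|L4)·P(L4)
      = 0.1819·0.21 + 0.0227·0.364 + 0.1519·0.383 + 0.0643·0.043
      = 0.038199 + 0.0082628 + 0.0581777 + 0.0027649 = 0.1074044

P(D) ≈ 0.1074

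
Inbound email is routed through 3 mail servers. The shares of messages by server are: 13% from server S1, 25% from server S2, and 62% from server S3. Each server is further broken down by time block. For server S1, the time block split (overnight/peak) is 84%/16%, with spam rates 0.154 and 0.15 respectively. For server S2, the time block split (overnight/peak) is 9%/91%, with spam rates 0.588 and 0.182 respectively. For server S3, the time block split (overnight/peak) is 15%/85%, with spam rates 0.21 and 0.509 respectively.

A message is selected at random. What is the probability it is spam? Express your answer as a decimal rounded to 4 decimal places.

P(S|S1) = 0.84·0.154 + 0.16·0.15 = 0.12936 + 0.024 = 0.15336
P(S|S2) = 0.09·0.588 + 0.91·0.182 = 0.05292 + 0.16562 = 0.21854
P(S|S3) = 0.15·0.21 + 0.85·0.509 = 0.0315 + 0.43265 = 0.46415
Then overall,
P(S) = 0.13·0.15336 + 0.25·0.21854 + 0.62·0.46415
      = 0.0199368 + 0.054635 + 0.287773 = 0.3623448

P(S) ≈ 0.3623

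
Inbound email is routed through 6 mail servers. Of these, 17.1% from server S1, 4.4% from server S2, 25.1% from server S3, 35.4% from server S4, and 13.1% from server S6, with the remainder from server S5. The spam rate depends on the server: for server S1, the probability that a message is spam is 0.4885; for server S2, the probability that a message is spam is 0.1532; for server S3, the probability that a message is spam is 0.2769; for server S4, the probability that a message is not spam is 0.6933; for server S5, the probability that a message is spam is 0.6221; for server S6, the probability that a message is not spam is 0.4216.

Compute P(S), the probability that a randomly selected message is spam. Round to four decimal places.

P(S5) = 1 − (0.171 + 0.044 + 0.251 + 0.354 + 0.131) = 0.049.
P(S|S4) = 1 − 0.6933 = 0.3067.
P(S|S6) = 1 − 0.4216 = 0.5784.
P(S) = P(S|S1)·P(S1) + P(S|S2)·P(S2) + P(S|S3)·P(S3) + P(S|S4)·P(S4) + P(S|S5)·P(S5) + P(S|S6)·P(S6)
      = 0.4885·0.171 + 0.1532·0.044 + 0.2769·0.251 + 0.3067·0.354 + 0.6221·0.049 + 0.5784·0.131
      = 0.0835335 + 0.0067408 + 0.0695019 + 0.1085718 + 0.0304829 + 0.0757704 = 0.3746013

0.3746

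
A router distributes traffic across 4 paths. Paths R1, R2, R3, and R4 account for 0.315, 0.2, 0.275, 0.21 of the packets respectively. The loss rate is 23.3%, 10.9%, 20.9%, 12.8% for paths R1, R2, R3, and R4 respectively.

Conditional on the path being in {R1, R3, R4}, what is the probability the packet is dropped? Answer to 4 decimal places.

0.1972

Let S = {R1, R3, R4}.
P(S) = 0.315 + 0.275 + 0.21 = 0.8.
P(L ∩ S) = 0.233·0.315 + 0.209·0.275 + 0.128·0.21 = 0.073395 + 0.057475 + 0.02688 = 0.15775.
P(L | S) = 0.15775 / 0.8 = 0.197188…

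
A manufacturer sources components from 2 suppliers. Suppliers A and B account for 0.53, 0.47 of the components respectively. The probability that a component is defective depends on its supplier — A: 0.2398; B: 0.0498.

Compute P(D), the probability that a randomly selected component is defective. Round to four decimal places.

Summing over the partition,
P(D) = P(D|A)·P(A) + P(D|B)·P(B)
      = 0.2398·0.53 + 0.0498·0.47
      = 0.127094 + 0.023406 = 0.1505

P(D) ≈ 0.1505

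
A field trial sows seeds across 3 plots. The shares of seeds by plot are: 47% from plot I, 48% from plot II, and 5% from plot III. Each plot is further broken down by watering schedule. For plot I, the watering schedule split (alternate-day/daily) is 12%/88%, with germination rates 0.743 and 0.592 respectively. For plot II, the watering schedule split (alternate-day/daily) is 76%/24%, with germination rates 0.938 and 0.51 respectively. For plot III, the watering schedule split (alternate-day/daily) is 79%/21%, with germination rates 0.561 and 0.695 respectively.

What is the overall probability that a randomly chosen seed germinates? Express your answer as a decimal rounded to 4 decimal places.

0.7171

P(G|I) = 0.12·0.743 + 0.88·0.592 = 0.08916 + 0.52096 = 0.61012
P(G|II) = 0.76·0.938 + 0.24·0.51 = 0.71288 + 0.1224 = 0.83528
P(G|III) = 0.79·0.561 + 0.21·0.695 = 0.44319 + 0.14595 = 0.58914
Then overall,
P(G) = 0.47·0.61012 + 0.48·0.83528 + 0.05·0.58914
      = 0.2867564 + 0.4009344 + 0.029457 = 0.7171478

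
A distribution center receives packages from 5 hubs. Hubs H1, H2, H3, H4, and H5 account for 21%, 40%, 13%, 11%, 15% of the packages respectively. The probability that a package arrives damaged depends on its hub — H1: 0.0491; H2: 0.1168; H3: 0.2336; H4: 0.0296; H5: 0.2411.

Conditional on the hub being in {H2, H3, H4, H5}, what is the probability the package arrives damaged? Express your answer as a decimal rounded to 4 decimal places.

Let S = {H2, H3, H4, H5}.
P(S) = 0.4 + 0.13 + 0.11 + 0.15 = 0.79.
P(D ∩ S) = 0.1168·0.4 + 0.2336·0.13 + 0.0296·0.11 + 0.2411·0.15 = 0.04672 + 0.030368 + 0.003256 + 0.036165 = 0.116509.
P(D | S) = 0.116509 / 0.79 = 0.147480…

0.1475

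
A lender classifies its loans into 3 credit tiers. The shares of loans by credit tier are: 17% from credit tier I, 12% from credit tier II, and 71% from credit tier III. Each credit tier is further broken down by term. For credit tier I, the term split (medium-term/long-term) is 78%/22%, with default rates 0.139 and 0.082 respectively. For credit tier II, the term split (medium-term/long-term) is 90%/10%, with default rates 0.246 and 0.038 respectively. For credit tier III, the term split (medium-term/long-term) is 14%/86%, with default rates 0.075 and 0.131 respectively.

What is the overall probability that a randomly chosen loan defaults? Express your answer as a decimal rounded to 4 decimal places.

P(D|I) = 0.78·0.139 + 0.22·0.082 = 0.10842 + 0.01804 = 0.12646
P(D|II) = 0.9·0.246 + 0.1·0.038 = 0.2214 + 0.0038 = 0.2252
P(D|III) = 0.14·0.075 + 0.86·0.131 = 0.0105 + 0.11266 = 0.12316
By total probability over the outer partition,
P(D) = 0.17·0.12646 + 0.12·0.2252 + 0.71·0.12316
      = 0.0214982 + 0.027024 + 0.0874436 = 0.1359658

P(D) ≈ 0.1360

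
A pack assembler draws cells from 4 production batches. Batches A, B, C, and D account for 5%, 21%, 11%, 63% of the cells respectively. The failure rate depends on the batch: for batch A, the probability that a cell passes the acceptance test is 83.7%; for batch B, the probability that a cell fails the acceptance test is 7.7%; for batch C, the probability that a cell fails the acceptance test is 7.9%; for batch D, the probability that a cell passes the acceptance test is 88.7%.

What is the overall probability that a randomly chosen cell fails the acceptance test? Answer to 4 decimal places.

0.1042

P(F|A) = 1 − 0.837 = 0.163.
P(F|D) = 1 − 0.887 = 0.113.
Summing over the partition,
P(F) = P(F|A)·P(A) + P(F|B)·P(B) + P(F|C)·P(C) + P(F|D)·P(D)
      = 0.163·0.05 + 0.077·0.21 + 0.079·0.11 + 0.113·0.63
      = 0.00815 + 0.01617 + 0.00869 + 0.07119 = 0.1042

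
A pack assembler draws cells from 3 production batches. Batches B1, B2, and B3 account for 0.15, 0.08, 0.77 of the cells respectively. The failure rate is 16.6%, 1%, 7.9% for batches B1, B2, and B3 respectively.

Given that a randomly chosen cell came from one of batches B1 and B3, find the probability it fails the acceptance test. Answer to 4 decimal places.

Let S = {B1, B3}.
P(S) = 0.15 + 0.77 = 0.92.
P(F ∩ S) = 0.166·0.15 + 0.079·0.77 = 0.0249 + 0.06083 = 0.08573.
P(F | S) = 0.08573 / 0.92 = 0.093185…

P(F|S) ≈ 0.0932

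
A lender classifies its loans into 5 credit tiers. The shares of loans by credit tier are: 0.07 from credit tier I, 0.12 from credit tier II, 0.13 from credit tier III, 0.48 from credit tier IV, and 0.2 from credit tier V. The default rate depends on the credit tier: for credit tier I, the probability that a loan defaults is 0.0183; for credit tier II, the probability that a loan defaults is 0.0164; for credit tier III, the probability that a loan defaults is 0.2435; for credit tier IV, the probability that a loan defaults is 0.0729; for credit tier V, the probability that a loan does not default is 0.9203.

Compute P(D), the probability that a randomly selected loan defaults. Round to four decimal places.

P(D|V) = 1 − 0.9203 = 0.0797.
By the law of total probability,
P(D) = P(D|I)·P(I) + P(D|II)·P(II) + P(D|III)·P(III) + P(D|IV)·P(IV) + P(D|V)·P(V)
      = 0.0183·0.07 + 0.0164·0.12 + 0.2435·0.13 + 0.0729·0.48 + 0.0797·0.2
      = 0.001281 + 0.001968 + 0.031655 + 0.034992 + 0.01594 = 0.085836

P(D) ≈ 0.0858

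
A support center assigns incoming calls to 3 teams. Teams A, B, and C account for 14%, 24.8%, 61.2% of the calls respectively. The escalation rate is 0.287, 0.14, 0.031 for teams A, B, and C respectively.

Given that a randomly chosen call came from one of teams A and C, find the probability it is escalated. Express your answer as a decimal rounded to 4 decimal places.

Let S = {A, C}.
P(S) = 0.14 + 0.612 = 0.752.
P(E ∩ S) = 0.287·0.14 + 0.031·0.612 = 0.04018 + 0.018972 = 0.059152.
P(E | S) = 0.059152 / 0.752 = 0.078660…

P(E|S) ≈ 0.0787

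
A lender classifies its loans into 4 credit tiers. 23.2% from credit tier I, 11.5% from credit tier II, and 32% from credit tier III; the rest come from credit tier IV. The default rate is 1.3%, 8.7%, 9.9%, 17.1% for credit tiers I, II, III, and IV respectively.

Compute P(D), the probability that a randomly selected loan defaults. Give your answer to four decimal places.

0.1016

P(IV) = 1 − (0.232 + 0.115 + 0.32) = 0.333.
P(D) = P(D|I)·P(I) + P(D|II)·P(II) + P(D|III)·P(III) + P(D|IV)·P(IV)
      = 0.013·0.232 + 0.087·0.115 + 0.099·0.32 + 0.171·0.333
      = 0.003016 + 0.010005 + 0.03168 + 0.056943 = 0.101644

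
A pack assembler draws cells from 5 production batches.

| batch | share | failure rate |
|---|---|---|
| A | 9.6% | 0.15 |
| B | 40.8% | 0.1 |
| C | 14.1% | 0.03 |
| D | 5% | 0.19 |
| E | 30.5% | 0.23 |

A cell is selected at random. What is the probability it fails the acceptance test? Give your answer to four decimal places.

P(F) ≈ 0.1391

P(F) = P(F|A)·P(A) + P(F|B)·P(B) + P(F|C)·P(C) + P(F|D)·P(D) + P(F|E)·P(E)
      = 0.15·0.096 + 0.1·0.408 + 0.03·0.141 + 0.19·0.05 + 0.23·0.305
      = 0.0144 + 0.0408 + 0.00423 + 0.0095 + 0.07015 = 0.13908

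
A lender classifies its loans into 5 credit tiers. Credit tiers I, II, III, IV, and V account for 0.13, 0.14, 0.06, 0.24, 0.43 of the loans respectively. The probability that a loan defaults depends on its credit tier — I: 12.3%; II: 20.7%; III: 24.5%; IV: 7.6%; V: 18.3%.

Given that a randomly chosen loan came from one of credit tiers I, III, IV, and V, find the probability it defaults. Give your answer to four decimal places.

Let S = {I, III, IV, V}.
P(S) = 0.13 + 0.06 + 0.24 + 0.43 = 0.86.
P(D ∩ S) = 0.123·0.13 + 0.245·0.06 + 0.076·0.24 + 0.183·0.43 = 0.01599 + 0.0147 + 0.01824 + 0.07869 = 0.12762.
P(D | S) = 0.12762 / 0.86 = 0.148395…

0.1484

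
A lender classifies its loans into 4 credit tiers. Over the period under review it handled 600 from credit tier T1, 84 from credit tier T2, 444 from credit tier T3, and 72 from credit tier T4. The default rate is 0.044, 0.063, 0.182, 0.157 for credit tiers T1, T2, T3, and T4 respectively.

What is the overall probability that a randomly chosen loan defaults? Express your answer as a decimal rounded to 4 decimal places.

Total: 600 + 84 + 444 + 72 = 1200.
P(T1) = 600/1200 = 0.5. P(T2) = 84/1200 = 0.07. P(T3) = 444/1200 = 0.37. P(T4) = 72/1200 = 0.06.
By the law of total probability,
P(D) = P(D|T1)·P(T1) + P(D|T2)·P(T2) + P(D|T3)·P(T3) + P(D|T4)·P(T4)
      = 0.044·0.5 + 0.063·0.07 + 0.182·0.37 + 0.157·0.06
      = 0.022 + 0.00441 + 0.06734 + 0.00942 = 0.10317

0.1032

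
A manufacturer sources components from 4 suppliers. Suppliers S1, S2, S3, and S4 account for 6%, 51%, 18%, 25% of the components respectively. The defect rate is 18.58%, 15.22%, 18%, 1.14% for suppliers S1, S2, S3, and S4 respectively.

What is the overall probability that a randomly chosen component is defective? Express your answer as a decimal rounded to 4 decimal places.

P(D) ≈ 0.1240

Using total probability over the partition,
P(D) = P(D|S1)·P(S1) + P(D|S2)·P(S2) + P(D|S3)·P(S3) + P(D|S4)·P(S4)
      = 0.1858·0.06 + 0.1522·0.51 + 0.18·0.18 + 0.0114·0.25
      = 0.011148 + 0.077622 + 0.0324 + 0.00285 = 0.12402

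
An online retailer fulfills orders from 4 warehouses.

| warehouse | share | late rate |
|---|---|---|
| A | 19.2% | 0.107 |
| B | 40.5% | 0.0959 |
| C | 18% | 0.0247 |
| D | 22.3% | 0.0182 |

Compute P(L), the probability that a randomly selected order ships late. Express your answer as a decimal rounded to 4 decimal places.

By the law of total probability,
P(L) = P(L|A)·P(A) + P(L|B)·P(B) + P(L|C)·P(C) + P(L|D)·P(D)
      = 0.107·0.192 + 0.0959·0.405 + 0.0247·0.18 + 0.0182·0.223
      = 0.020544 + 0.0388395 + 0.004446 + 0.0040586 = 0.0678881

0.0679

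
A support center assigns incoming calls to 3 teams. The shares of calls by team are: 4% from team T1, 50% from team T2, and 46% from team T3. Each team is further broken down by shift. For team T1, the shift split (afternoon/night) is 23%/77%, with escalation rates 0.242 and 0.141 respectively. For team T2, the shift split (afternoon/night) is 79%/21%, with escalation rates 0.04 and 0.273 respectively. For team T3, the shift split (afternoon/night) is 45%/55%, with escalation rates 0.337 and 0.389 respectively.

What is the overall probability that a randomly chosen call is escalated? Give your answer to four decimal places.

P(E) ≈ 0.2192

P(E|T1) = 0.23·0.242 + 0.77·0.141 = 0.05566 + 0.10857 = 0.16423
P(E|T2) = 0.79·0.04 + 0.21·0.273 = 0.0316 + 0.05733 = 0.08893
P(E|T3) = 0.45·0.337 + 0.55·0.389 = 0.15165 + 0.21395 = 0.3656
Then overall,
P(E) = 0.04·0.16423 + 0.5·0.08893 + 0.46·0.3656
      = 0.0065692 + 0.044465 + 0.168176 = 0.2192102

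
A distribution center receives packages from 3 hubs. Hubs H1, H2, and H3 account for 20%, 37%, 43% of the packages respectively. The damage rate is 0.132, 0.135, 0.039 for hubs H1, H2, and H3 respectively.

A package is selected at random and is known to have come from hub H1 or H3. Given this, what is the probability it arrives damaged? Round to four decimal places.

P(D|S) ≈ 0.0685

Let S = {H1, H3}.
P(S) = 0.2 + 0.43 = 0.63.
P(D ∩ S) = 0.132·0.2 + 0.039·0.43 = 0.0264 + 0.01677 = 0.04317.
P(D | S) = 0.04317 / 0.63 = 0.068524…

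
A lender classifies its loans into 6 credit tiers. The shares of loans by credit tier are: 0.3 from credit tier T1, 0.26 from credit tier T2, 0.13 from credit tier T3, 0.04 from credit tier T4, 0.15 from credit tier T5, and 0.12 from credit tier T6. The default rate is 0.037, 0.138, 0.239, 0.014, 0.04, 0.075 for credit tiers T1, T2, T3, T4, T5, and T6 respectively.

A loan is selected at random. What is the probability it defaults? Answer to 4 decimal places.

Using total probability over the partition,
P(D) = P(D|T1)·P(T1) + P(D|T2)·P(T2) + P(D|T3)·P(T3) + P(D|T4)·P(T4) + P(D|T5)·P(T5) + P(D|T6)·P(T6)
      = 0.037·0.3 + 0.138·0.26 + 0.239·0.13 + 0.014·0.04 + 0.04·0.15 + 0.075·0.12
      = 0.0111 + 0.03588 + 0.03107 + 0.00056 + 0.006 + 0.009 = 0.09361

0.0936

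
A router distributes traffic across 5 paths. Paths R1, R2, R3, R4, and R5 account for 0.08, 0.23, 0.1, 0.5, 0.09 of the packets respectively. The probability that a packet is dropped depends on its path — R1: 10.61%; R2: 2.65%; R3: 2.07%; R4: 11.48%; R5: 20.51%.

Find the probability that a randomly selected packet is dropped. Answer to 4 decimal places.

P(L) ≈ 0.0925

Using total probability over the partition,
P(L) = P(L|R1)·P(R1) + P(L|R2)·P(R2) + P(L|R3)·P(R3) + P(L|R4)·P(R4) + P(L|R5)·P(R5)
      = 0.1061·0.08 + 0.0265·0.23 + 0.0207·0.1 + 0.1148·0.5 + 0.2051·0.09
      = 0.008488 + 0.006095 + 0.00207 + 0.0574 + 0.018459 = 0.092512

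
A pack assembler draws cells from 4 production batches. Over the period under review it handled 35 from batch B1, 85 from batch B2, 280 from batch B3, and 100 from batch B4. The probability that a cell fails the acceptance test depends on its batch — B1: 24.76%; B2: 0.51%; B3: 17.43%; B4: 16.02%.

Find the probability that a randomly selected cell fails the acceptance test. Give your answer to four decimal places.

P(F) ≈ 0.1478

Total: 35 + 85 + 280 + 100 = 500.
P(B1) = 35/500 = 0.07. P(B2) = 85/500 = 0.17. P(B3) = 280/500 = 0.56. P(B4) = 100/500 = 0.2.
By the law of total probability,
P(F) = P(F|B1)·P(B1) + P(F|B2)·P(B2) + P(F|B3)·P(B3) + P(F|B4)·P(B4)
      = 0.2476·0.07 + 0.0051·0.17 + 0.1743·0.56 + 0.1602·0.2
      = 0.017332 + 0.000867 + 0.097608 + 0.03204 = 0.147847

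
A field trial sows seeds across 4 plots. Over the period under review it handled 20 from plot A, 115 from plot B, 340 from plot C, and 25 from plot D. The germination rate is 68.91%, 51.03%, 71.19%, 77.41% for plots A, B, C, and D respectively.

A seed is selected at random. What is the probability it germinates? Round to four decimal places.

P(G) ≈ 0.6677

Total: 20 + 115 + 340 + 25 = 500.
P(A) = 20/500 = 0.04. P(B) = 115/500 = 0.23. P(C) = 340/500 = 0.68. P(D) = 25/500 = 0.05.
Using total probability over the partition,
P(G) = P(G|A)·P(A) + P(G|B)·P(B) + P(G|C)·P(C) + P(G|D)·P(D)
      = 0.6891·0.04 + 0.5103·0.23 + 0.7119·0.68 + 0.7741·0.05
      = 0.027564 + 0.117369 + 0.484092 + 0.038705 = 0.66773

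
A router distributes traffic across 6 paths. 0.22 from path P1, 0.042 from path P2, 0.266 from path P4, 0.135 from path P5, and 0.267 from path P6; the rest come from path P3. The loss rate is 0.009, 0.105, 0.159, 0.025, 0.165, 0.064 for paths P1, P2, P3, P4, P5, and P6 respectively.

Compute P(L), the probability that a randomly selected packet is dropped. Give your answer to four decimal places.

P(P3) = 1 − (0.22 + 0.042 + 0.266 + 0.135 + 0.267) = 0.07.
P(L) = P(L|P1)·P(P1) + P(L|P2)·P(P2) + P(L|P3)·P(P3) + P(L|P4)·P(P4) + P(L|P5)·P(P5) + P(L|P6)·P(P6)
      = 0.009·0.22 + 0.105·0.042 + 0.159·0.07 + 0.025·0.266 + 0.165·0.135 + 0.064·0.267
      = 0.00198 + 0.00441 + 0.01113 + 0.00665 + 0.022275 + 0.017088 = 0.063533

0.0635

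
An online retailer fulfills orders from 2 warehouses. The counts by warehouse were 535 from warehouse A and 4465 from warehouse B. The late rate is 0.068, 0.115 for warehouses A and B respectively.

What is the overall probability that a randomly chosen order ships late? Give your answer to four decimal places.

Total: 535 + 4465 = 5000.
P(A) = 535/5000 = 0.107. P(B) = 4465/5000 = 0.893.
P(L) = P(L|A)·P(A) + P(L|B)·P(B)
      = 0.068·0.107 + 0.115·0.893
      = 0.007276 + 0.102695 = 0.109971

P(L) ≈ 0.1100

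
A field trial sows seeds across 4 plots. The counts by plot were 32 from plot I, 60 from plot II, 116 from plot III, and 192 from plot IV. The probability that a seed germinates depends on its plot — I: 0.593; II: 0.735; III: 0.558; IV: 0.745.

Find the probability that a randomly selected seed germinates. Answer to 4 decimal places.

Total: 32 + 60 + 116 + 192 = 400.
P(I) = 32/400 = 0.08. P(II) = 60/400 = 0.15. P(III) = 116/400 = 0.29. P(IV) = 192/400 = 0.48.
P(G) = P(G|I)·P(I) + P(G|II)·P(II) + P(G|III)·P(III) + P(G|IV)·P(IV)
      = 0.593·0.08 + 0.735·0.15 + 0.558·0.29 + 0.745·0.48
      = 0.04744 + 0.11025 + 0.16182 + 0.3576 = 0.67711

P(G) ≈ 0.6771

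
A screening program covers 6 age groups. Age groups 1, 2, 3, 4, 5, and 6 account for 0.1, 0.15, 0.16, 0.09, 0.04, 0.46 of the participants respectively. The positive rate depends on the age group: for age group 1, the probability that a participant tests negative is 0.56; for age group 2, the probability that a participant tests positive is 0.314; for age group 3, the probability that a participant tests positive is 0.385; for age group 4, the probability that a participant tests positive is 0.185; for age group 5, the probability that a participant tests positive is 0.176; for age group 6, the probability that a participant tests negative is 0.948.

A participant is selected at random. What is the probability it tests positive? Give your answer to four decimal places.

P(T) ≈ 0.2003

P(T|1) = 1 − 0.56 = 0.44.
P(T|6) = 1 − 0.948 = 0.052.
By the law of total probability,
P(T) = P(T|1)·P(1) + P(T|2)·P(2) + P(T|3)·P(3) + P(T|4)·P(4) + P(T|5)·P(5) + P(T|6)·P(6)
      = 0.44·0.1 + 0.314·0.15 + 0.385·0.16 + 0.185·0.09 + 0.176·0.04 + 0.052·0.46
      = 0.044 + 0.0471 + 0.0616 + 0.01665 + 0.00704 + 0.02392 = 0.20031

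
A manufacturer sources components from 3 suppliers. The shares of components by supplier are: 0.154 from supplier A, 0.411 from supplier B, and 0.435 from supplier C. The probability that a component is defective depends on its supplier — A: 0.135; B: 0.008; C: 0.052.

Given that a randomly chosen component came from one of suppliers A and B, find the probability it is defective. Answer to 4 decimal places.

P(D|S) ≈ 0.0426

Let S = {A, B}.
P(S) = 0.154 + 0.411 = 0.565.
P(D ∩ S) = 0.135·0.154 + 0.008·0.411 = 0.02079 + 0.003288 = 0.024078.
P(D | S) = 0.024078 / 0.565 = 0.042616…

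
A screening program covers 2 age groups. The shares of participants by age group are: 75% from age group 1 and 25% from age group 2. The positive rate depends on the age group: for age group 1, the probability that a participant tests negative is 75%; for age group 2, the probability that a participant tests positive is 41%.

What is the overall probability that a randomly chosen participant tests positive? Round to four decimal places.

P(T|1) = 1 − 0.75 = 0.25.
P(T) = P(T|1)·P(1) + P(T|2)·P(2)
      = 0.25·0.75 + 0.41·0.25
      = 0.1875 + 0.1025 = 0.29

P(T) ≈ 0.2900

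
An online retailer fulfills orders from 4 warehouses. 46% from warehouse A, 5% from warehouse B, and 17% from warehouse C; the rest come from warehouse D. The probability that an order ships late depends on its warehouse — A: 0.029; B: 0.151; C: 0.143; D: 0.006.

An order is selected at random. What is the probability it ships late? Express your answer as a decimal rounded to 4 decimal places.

P(D) = 1 − (0.46 + 0.05 + 0.17) = 0.32.
P(L) = P(L|A)·P(A) + P(L|B)·P(B) + P(L|C)·P(C) + P(L|D)·P(D)
      = 0.029·0.46 + 0.151·0.05 + 0.143·0.17 + 0.006·0.32
      = 0.01334 + 0.00755 + 0.02431 + 0.00192 = 0.04712

0.0471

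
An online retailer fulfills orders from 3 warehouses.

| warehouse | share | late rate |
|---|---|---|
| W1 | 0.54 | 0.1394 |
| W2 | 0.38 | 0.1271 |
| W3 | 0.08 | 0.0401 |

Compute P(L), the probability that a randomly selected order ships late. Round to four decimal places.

By the law of total probability,
P(L) = P(L|W1)·P(W1) + P(L|W2)·P(W2) + P(L|W3)·P(W3)
      = 0.1394·0.54 + 0.1271·0.38 + 0.0401·0.08
      = 0.075276 + 0.048298 + 0.003208 = 0.126782

P(L) ≈ 0.1268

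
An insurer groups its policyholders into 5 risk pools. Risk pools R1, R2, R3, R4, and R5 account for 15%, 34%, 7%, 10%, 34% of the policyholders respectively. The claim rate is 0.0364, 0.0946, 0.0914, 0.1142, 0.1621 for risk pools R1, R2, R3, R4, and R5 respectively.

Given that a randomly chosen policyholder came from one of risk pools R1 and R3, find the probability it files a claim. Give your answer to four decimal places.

0.0539

Let S = {R1, R3}.
P(S) = 0.15 + 0.07 = 0.22.
P(C ∩ S) = 0.0364·0.15 + 0.0914·0.07 = 0.00546 + 0.006398 = 0.011858.
P(C | S) = 0.011858 / 0.22 = 0.053900…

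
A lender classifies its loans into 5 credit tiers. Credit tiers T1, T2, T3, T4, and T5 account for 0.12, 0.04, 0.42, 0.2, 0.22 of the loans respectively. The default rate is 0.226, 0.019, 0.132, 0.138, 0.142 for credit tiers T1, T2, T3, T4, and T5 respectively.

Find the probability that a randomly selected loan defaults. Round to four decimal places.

Using total probability over the partition,
P(D) = P(D|T1)·P(T1) + P(D|T2)·P(T2) + P(D|T3)·P(T3) + P(D|T4)·P(T4) + P(D|T5)·P(T5)
      = 0.226·0.12 + 0.019·0.04 + 0.132·0.42 + 0.138·0.2 + 0.142·0.22
      = 0.02712 + 0.00076 + 0.05544 + 0.0276 + 0.03124 = 0.14216

P(D) ≈ 0.1422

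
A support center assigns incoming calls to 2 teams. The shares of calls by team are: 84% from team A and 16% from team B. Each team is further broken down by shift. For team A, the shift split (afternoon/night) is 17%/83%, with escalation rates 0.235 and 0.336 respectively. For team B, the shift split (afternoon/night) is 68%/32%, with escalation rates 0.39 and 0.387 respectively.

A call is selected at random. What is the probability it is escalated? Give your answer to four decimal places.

P(E|A) = 0.17·0.235 + 0.83·0.336 = 0.03995 + 0.27888 = 0.31883
P(E|B) = 0.68·0.39 + 0.32·0.387 = 0.2652 + 0.12384 = 0.38904
By total probability over the outer partition,
P(E) = 0.84·0.31883 + 0.16·0.38904
      = 0.2678172 + 0.0622464 = 0.3300636

0.3301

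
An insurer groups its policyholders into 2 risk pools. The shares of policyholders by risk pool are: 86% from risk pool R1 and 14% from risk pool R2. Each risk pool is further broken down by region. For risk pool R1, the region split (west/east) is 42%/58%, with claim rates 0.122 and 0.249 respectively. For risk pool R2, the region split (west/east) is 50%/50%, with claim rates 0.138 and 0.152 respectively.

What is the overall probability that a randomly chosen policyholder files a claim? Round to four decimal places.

P(C) ≈ 0.1886

P(C|R1) = 0.42·0.122 + 0.58·0.249 = 0.05124 + 0.14442 = 0.19566
P(C|R2) = 0.5·0.138 + 0.5·0.152 = 0.069 + 0.076 = 0.145
By total probability over the outer partition,
P(C) = 0.86·0.19566 + 0.14·0.145
      = 0.1682676 + 0.0203 = 0.1885676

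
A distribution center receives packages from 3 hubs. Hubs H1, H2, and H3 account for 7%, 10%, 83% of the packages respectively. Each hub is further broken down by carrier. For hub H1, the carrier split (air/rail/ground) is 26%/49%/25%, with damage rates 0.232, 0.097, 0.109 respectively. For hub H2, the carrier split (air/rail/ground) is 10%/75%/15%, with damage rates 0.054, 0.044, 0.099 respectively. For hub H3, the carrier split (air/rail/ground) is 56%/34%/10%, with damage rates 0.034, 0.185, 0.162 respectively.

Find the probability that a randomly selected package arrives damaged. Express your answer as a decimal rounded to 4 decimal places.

P(D|H1) = 0.26·0.232 + 0.49·0.097 + 0.25·0.109 = 0.06032 + 0.04753 + 0.02725 = 0.1351
P(D|H2) = 0.1·0.054 + 0.75·0.044 + 0.15·0.099 = 0.0054 + 0.033 + 0.01485 = 0.05325
P(D|H3) = 0.56·0.034 + 0.34·0.185 + 0.1·0.162 = 0.01904 + 0.0629 + 0.0162 = 0.09814
By total probability over the outer partition,
P(D) = 0.07·0.1351 + 0.1·0.05325 + 0.83·0.09814
      = 0.009457 + 0.005325 + 0.0814562 = 0.0962382

P(D) ≈ 0.0962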